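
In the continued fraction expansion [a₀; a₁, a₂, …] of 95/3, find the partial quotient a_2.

2

95 = 31·3 + 2, so a_0 = 31
3 = 1·2 + 1, so a_1 = 1
2 = 2·1 + 0, so a_2 = 2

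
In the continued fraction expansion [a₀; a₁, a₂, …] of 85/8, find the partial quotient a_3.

Apply division with remainder until the remainder is 0:
85 ÷ 8 → quotient 10, remainder 5
8 ÷ 5 → quotient 1, remainder 3
5 ÷ 3 → quotient 1, remainder 2
3 ÷ 2 → quotient 1, remainder 1

1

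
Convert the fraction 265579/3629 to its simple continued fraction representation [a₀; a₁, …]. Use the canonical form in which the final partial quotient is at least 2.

[73; 5, 2, 13, 3, 2, 3]

265579 = 73·3629 + 662, so a_0 = 73
3629 = 5·662 + 319, so a_1 = 5
662 = 2·319 + 24, so a_2 = 2
319 = 13·24 + 7, so a_3 = 13
24 = 3·7 + 3, so a_4 = 3
7 = 2·3 + 1, so a_5 = 2
3 = 3·1 + 0, so a_6 = 3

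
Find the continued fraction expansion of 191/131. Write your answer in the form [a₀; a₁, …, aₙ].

[1; 2, 5, 2, 5]

191 = 1·131 + 60, so a_0 = 1
131 = 2·60 + 11, so a_1 = 2
60 = 5·11 + 5, so a_2 = 5
11 = 2·5 + 1, so a_3 = 2
5 = 5·1 + 0, so a_4 = 5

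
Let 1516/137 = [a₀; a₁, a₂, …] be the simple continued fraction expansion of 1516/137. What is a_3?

2

1516 = 11·137 + 9, so a_0 = 11
137 = 15·9 + 2, so a_1 = 15
9 = 4·2 + 1, so a_2 = 4
2 = 2·1 + 0, so a_3 = 2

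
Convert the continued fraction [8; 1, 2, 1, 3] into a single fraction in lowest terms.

Start with 3.
1 + 1/(3/1) = 1 + 1/3 = 4/3
2 + 1/(4/3) = 2 + 3/4 = 11/4
1 + 1/(11/4) = 1 + 4/11 = 15/11
8 + 1/(15/11) = 8 + 11/15 = 131/15

131/15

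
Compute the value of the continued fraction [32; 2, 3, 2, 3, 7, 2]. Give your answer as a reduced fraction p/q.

27798/857

Collapse the nested fraction from the inside out:
Start with 2.
7 + 1/(2/1) = 7 + 1/2 = 15/2
3 + 1/(15/2) = 3 + 2/15 = 47/15
2 + 1/(47/15) = 2 + 15/47 = 109/47
3 + 1/(109/47) = 3 + 47/109 = 374/109
2 + 1/(374/109) = 2 + 109/374 = 857/374
32 + 1/(857/374) = 32 + 374/857 = 27798/857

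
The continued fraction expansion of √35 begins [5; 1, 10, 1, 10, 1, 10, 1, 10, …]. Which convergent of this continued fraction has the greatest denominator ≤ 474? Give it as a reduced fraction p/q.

a_0 = 5: 5/1  (≤ bound)
a_1 = 1: 6/1  (≤ bound)
a_2 = 10: 65/11  (≤ bound)
a_3 = 1: 71/12  (≤ bound)
a_4 = 10: 775/131  (≤ bound)
a_5 = 1: 846/143  (≤ bound)
a_6 = 10: 9235/1561  (> 474, stop)

846/143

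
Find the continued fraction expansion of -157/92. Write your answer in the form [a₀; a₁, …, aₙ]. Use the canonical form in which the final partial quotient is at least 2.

[-2; 3, 2, 2, 5]

Apply division with remainder until the remainder is 0:
-157 ÷ 92 → quotient -2, remainder 27
92 ÷ 27 → quotient 3, remainder 11
27 ÷ 11 → quotient 2, remainder 5
11 ÷ 5 → quotient 2, remainder 1
5 ÷ 1 → quotient 5, remainder 0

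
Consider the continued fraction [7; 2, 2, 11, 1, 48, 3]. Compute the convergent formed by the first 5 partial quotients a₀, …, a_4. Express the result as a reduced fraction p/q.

459/62

a_0 = 7: 7/1
a_1 = 2: 15/2
a_2 = 2: 37/5
a_3 = 11: 422/57
a_4 = 1: 459/62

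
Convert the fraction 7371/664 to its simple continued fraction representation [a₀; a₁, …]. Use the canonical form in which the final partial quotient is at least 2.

[11; 9, 1, 10, 6]

7371 = 11·664 + 67, so a_0 = 11
664 = 9·67 + 61, so a_1 = 9
67 = 1·61 + 6, so a_2 = 1
61 = 10·6 + 1, so a_3 = 10
6 = 6·1 + 0, so a_4 = 6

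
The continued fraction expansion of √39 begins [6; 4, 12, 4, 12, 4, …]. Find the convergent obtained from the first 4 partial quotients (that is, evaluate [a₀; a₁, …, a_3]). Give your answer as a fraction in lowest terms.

1249/200

Use the convergent recurrence hₖ = aₖ·hₖ₋₁ + hₖ₋₂ (and likewise for the denominators kₖ):
a_0 = 6: 6/1
a_1 = 4: 25/4
a_2 = 12: 306/49
a_3 = 4: 1249/200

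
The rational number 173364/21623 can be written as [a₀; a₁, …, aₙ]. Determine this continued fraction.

[8; 56, 1, 9, 3, 1, 2, 3]

Run the Euclidean algorithm, recording each quotient:
⌊173364/21623⌋ = 8, remainder 380
⌊21623/380⌋ = 56, remainder 343
⌊380/343⌋ = 1, remainder 37
⌊343/37⌋ = 9, remainder 10
⌊37/10⌋ = 3, remainder 7
⌊10/7⌋ = 1, remainder 3
⌊7/3⌋ = 2, remainder 1
⌊3/1⌋ = 3, remainder 0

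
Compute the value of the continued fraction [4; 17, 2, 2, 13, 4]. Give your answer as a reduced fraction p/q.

19277/4751

Compute successive convergents:
a_0 = 4: 4/1
a_1 = 17: 69/17
a_2 = 2: 142/35
a_3 = 2: 353/87
a_4 = 13: 4731/1166
a_5 = 4: 19277/4751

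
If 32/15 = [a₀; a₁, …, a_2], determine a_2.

2

⌊32/15⌋ = 2, remainder 2
⌊15/2⌋ = 7, remainder 1
⌊2/1⌋ = 2, remainder 0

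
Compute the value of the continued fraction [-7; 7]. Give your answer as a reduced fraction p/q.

-48/7

Build up convergents one term at a time:
a_0 = -7: -7/1
a_1 = 7: -48/7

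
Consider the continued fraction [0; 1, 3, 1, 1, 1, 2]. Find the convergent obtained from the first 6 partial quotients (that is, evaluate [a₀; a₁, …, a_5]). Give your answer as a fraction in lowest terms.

a_0 = 0: 0/1
a_1 = 1: 1/1
a_2 = 3: 3/4
a_3 = 1: 4/5
a_4 = 1: 7/9
a_5 = 1: 11/14

11/14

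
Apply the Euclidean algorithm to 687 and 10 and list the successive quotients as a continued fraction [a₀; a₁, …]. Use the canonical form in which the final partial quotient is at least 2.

[68; 1, 2, 3]

Run the Euclidean algorithm, recording each quotient:
687 ÷ 10 → quotient 68, remainder 7
10 ÷ 7 → quotient 1, remainder 3
7 ÷ 3 → quotient 2, remainder 1
3 ÷ 1 → quotient 3, remainder 0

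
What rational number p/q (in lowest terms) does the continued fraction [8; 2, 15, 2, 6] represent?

Compute successive convergents:
a_0 = 8: 8/1
a_1 = 2: 17/2
a_2 = 15: 263/31
a_3 = 2: 543/64
a_4 = 6: 3521/415

3521/415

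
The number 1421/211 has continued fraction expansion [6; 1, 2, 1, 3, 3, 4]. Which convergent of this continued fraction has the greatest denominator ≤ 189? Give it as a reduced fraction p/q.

a_0 = 6: 6/1  (≤ bound)
a_1 = 1: 7/1  (≤ bound)
a_2 = 2: 20/3  (≤ bound)
a_3 = 1: 27/4  (≤ bound)
a_4 = 3: 101/15  (≤ bound)
a_5 = 3: 330/49  (≤ bound)
a_6 = 4: 1421/211  (> 189, stop)

330/49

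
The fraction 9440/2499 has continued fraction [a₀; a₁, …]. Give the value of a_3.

2

Repeatedly divide and take the remainder:
⌊9440/2499⌋ = 3, remainder 1943
⌊2499/1943⌋ = 1, remainder 556
⌊1943/556⌋ = 3, remainder 275
⌊556/275⌋ = 2, remainder 6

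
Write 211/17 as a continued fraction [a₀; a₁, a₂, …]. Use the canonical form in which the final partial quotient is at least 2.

Run the Euclidean algorithm, recording each quotient:
211 ÷ 17 → quotient 12, remainder 7
17 ÷ 7 → quotient 2, remainder 3
7 ÷ 3 → quotient 2, remainder 1
3 ÷ 1 → quotient 3, remainder 0

[12; 2, 2, 3]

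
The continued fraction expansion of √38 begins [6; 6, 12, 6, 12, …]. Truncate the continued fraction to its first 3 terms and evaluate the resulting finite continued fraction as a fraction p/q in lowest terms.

a_0 = 6: 6/1
a_1 = 6: 37/6
a_2 = 12: 450/73

450/73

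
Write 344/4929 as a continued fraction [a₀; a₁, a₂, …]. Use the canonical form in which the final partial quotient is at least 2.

⌊344/4929⌋ = 0, remainder 344
⌊4929/344⌋ = 14, remainder 113
⌊344/113⌋ = 3, remainder 5
⌊113/5⌋ = 22, remainder 3
⌊5/3⌋ = 1, remainder 2
⌊3/2⌋ = 1, remainder 1
⌊2/1⌋ = 2, remainder 0

[0; 14, 3, 22, 1, 1, 2]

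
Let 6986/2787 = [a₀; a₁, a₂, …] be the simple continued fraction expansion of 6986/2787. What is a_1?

1

Repeatedly divide and take the remainder:
6986 ÷ 2787 → quotient 2, remainder 1412
2787 ÷ 1412 → quotient 1, remainder 1375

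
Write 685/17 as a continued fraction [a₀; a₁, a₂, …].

[40; 3, 2, 2]

Run the Euclidean algorithm, recording each quotient:
685 = 40·17 + 5, so a_0 = 40
17 = 3·5 + 2, so a_1 = 3
5 = 2·2 + 1, so a_2 = 2
2 = 2·1 + 0, so a_3 = 2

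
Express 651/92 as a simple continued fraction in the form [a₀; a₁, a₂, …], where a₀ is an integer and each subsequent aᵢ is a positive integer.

651 ÷ 92 → quotient 7, remainder 7
92 ÷ 7 → quotient 13, remainder 1
7 ÷ 1 → quotient 7, remainder 0

[7; 13, 7]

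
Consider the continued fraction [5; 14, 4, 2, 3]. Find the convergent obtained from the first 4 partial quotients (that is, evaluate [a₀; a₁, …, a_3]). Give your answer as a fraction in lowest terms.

Start with 2.
4 + 1/(2/1) = 4 + 1/2 = 9/2
14 + 1/(9/2) = 14 + 2/9 = 128/9
5 + 1/(128/9) = 5 + 9/128 = 649/128

649/128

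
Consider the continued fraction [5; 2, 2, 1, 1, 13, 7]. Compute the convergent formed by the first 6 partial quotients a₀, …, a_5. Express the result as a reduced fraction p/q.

883/163

a_0 = 5: 5/1
a_1 = 2: 11/2
a_2 = 2: 27/5
a_3 = 1: 38/7
a_4 = 1: 65/12
a_5 = 13: 883/163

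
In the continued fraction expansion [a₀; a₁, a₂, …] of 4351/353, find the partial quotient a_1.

3

4351 ÷ 353 → quotient 12, remainder 115
353 ÷ 115 → quotient 3, remainder 8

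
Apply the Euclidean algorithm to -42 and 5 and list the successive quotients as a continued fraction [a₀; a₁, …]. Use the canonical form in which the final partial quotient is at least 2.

Repeatedly divide and take the remainder:
-42 ÷ 5 → quotient -9, remainder 3
5 ÷ 3 → quotient 1, remainder 2
3 ÷ 2 → quotient 1, remainder 1
2 ÷ 1 → quotient 2, remainder 0

[-9; 1, 1, 2]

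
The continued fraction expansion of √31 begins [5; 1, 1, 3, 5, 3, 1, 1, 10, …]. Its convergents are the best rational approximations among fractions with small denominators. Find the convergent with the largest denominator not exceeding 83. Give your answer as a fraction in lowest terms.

206/37

List convergents until the denominator exceeds the bound:
a_0 = 5: 5/1  (≤ bound)
a_1 = 1: 6/1  (≤ bound)
a_2 = 1: 11/2  (≤ bound)
a_3 = 3: 39/7  (≤ bound)
a_4 = 5: 206/37  (≤ bound)
a_5 = 3: 657/118  (> 83, stop)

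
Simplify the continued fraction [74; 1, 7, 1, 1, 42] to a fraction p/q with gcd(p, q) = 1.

a_0 = 74: 74/1
a_1 = 1: 75/1
a_2 = 7: 599/8
a_3 = 1: 674/9
a_4 = 1: 1273/17
a_5 = 42: 54140/723

54140/723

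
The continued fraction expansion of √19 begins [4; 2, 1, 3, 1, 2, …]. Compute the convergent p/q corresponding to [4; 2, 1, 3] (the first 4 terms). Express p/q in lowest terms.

Build up convergents one term at a time:
a_0 = 4: 4/1
a_1 = 2: 9/2
a_2 = 1: 13/3
a_3 = 3: 48/11

48/11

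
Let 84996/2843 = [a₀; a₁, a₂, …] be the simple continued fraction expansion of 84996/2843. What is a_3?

1

Apply division with remainder until the remainder is 0:
84996 ÷ 2843 → quotient 29, remainder 2549
2843 ÷ 2549 → quotient 1, remainder 294
2549 ÷ 294 → quotient 8, remainder 197
294 ÷ 197 → quotient 1, remainder 97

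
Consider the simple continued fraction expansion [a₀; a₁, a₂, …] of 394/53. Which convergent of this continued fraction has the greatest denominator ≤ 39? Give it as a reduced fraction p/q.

a_0 = 7: 7/1  (≤ bound)
a_1 = 2: 15/2  (≤ bound)
a_2 = 3: 52/7  (≤ bound)
a_3 = 3: 171/23  (≤ bound)
a_4 = 2: 394/53  (> 39, stop)

171/23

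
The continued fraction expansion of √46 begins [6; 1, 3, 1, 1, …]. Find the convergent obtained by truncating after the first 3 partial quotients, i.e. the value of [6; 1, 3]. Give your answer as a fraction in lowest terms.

Use the convergent recurrence hₖ = aₖ·hₖ₋₁ + hₖ₋₂ (and likewise for the denominators kₖ):
a_0 = 6: 6/1
a_1 = 1: 7/1
a_2 = 3: 27/4

27/4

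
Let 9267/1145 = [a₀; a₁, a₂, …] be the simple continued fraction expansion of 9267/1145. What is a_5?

Apply division with remainder until the remainder is 0:
⌊9267/1145⌋ = 8, remainder 107
⌊1145/107⌋ = 10, remainder 75
⌊107/75⌋ = 1, remainder 32
⌊75/32⌋ = 2, remainder 11
⌊32/11⌋ = 2, remainder 10
⌊11/10⌋ = 1, remainder 1

1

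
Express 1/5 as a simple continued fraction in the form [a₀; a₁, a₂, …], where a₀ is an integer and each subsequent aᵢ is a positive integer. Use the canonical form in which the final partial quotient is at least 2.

[0; 5]

Run the Euclidean algorithm, recording each quotient:
⌊1/5⌋ = 0, remainder 1
⌊5/1⌋ = 5, remainder 0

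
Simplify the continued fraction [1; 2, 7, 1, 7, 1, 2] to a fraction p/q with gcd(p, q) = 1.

a_0 = 1: 1/1
a_1 = 2: 3/2
a_2 = 7: 22/15
a_3 = 1: 25/17
a_4 = 7: 197/134
a_5 = 1: 222/151
a_6 = 2: 641/436

641/436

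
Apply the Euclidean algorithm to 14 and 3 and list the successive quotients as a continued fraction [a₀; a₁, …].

14 = 4·3 + 2, so a_0 = 4
3 = 1·2 + 1, so a_1 = 1
2 = 2·1 + 0, so a_2 = 2

[4; 1, 2]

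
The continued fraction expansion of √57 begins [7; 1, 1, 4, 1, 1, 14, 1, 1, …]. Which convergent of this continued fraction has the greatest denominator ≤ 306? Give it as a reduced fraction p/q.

a_0 = 7: 7/1  (≤ bound)
a_1 = 1: 8/1  (≤ bound)
a_2 = 1: 15/2  (≤ bound)
a_3 = 4: 68/9  (≤ bound)
a_4 = 1: 83/11  (≤ bound)
a_5 = 1: 151/20  (≤ bound)
a_6 = 14: 2197/291  (≤ bound)
a_7 = 1: 2348/311  (> 306, stop)

2197/291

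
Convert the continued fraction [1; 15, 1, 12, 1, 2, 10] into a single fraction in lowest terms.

7177/6753

Build up convergents one term at a time:
a_0 = 1: 1/1
a_1 = 15: 16/15
a_2 = 1: 17/16
a_3 = 12: 220/207
a_4 = 1: 237/223
a_5 = 2: 694/653
a_6 = 10: 7177/6753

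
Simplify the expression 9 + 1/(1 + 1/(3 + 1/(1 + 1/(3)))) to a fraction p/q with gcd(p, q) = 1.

186/19

a_0 = 9: 9/1
a_1 = 1: 10/1
a_2 = 3: 39/4
a_3 = 1: 49/5
a_4 = 3: 186/19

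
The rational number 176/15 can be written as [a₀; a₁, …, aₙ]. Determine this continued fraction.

Repeatedly divide and take the remainder:
176 = 11·15 + 11, so a_0 = 11
15 = 1·11 + 4, so a_1 = 1
11 = 2·4 + 3, so a_2 = 2
4 = 1·3 + 1, so a_3 = 1
3 = 3·1 + 0, so a_4 = 3

[11; 1, 2, 1, 3]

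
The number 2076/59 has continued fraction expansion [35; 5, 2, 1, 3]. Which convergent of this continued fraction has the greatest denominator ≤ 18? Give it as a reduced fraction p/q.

List convergents until the denominator exceeds the bound:
a_0 = 35: 35/1  (≤ bound)
a_1 = 5: 176/5  (≤ bound)
a_2 = 2: 387/11  (≤ bound)
a_3 = 1: 563/16  (≤ bound)
a_4 = 3: 2076/59  (> 18, stop)

563/16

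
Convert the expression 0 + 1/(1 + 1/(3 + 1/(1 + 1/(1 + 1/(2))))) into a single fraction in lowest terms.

18/23

Start with 2.
1 + 1/(2/1) = 1 + 1/2 = 3/2
1 + 1/(3/2) = 1 + 2/3 = 5/3
3 + 1/(5/3) = 3 + 3/5 = 18/5
1 + 1/(18/5) = 1 + 5/18 = 23/18
0 + 1/(23/18) = 0 + 18/23 = 18/23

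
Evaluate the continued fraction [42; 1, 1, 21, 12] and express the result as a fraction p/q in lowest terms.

22021/518

Use the convergent recurrence hₖ = aₖ·hₖ₋₁ + hₖ₋₂ (and likewise for the denominators kₖ):
a_0 = 42: 42/1
a_1 = 1: 43/1
a_2 = 1: 85/2
a_3 = 21: 1828/43
a_4 = 12: 22021/518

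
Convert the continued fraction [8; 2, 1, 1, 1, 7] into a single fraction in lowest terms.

Collapse the nested fraction from the inside out:
Start with 7.
1 + 1/(7/1) = 1 + 1/7 = 8/7
1 + 1/(8/7) = 1 + 7/8 = 15/8
1 + 1/(15/8) = 1 + 8/15 = 23/15
2 + 1/(23/15) = 2 + 15/23 = 61/23
8 + 1/(61/23) = 8 + 23/61 = 511/61

511/61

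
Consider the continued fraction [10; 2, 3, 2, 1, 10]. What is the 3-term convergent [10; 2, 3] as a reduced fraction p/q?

73/7

Collapse the nested fraction from the inside out:
Start with 3.
2 + 1/(3/1) = 2 + 1/3 = 7/3
10 + 1/(7/3) = 10 + 3/7 = 73/7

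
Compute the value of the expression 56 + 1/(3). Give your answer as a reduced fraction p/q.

Use the convergent recurrence hₖ = aₖ·hₖ₋₁ + hₖ₋₂ (and likewise for the denominators kₖ):
a_0 = 56: 56/1
a_1 = 3: 169/3

169/3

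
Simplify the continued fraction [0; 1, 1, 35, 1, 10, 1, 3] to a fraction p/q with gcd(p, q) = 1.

Compute successive convergents:
a_0 = 0: 0/1
a_1 = 1: 1/1
a_2 = 1: 1/2
a_3 = 35: 36/71
a_4 = 1: 37/73
a_5 = 10: 406/801
a_6 = 1: 443/874
a_7 = 3: 1735/3423

1735/3423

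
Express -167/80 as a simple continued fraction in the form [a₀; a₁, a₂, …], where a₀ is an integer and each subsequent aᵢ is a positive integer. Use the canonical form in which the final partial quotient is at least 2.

[-3; 1, 10, 2, 3]

-167 = -3·80 + 73, so a_0 = -3
80 = 1·73 + 7, so a_1 = 1
73 = 10·7 + 3, so a_2 = 10
7 = 2·3 + 1, so a_3 = 2
3 = 3·1 + 0, so a_4 = 3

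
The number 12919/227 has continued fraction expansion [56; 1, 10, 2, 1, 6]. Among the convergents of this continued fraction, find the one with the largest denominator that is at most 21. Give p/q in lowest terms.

a_0 = 56: 56/1  (≤ bound)
a_1 = 1: 57/1  (≤ bound)
a_2 = 10: 626/11  (≤ bound)
a_3 = 2: 1309/23  (> 21, stop)

626/11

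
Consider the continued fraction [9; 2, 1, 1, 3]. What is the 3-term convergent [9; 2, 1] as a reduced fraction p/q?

Work from the innermost term outward:
Start with 1.
2 + 1/(1/1) = 2 + 1/1 = 3/1
9 + 1/(3/1) = 9 + 1/3 = 28/3

28/3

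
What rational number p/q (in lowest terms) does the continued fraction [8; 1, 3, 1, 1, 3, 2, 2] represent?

1563/178

Start with 2.
2 + 1/(2/1) = 2 + 1/2 = 5/2
3 + 1/(5/2) = 3 + 2/5 = 17/5
1 + 1/(17/5) = 1 + 5/17 = 22/17
1 + 1/(22/17) = 1 + 17/22 = 39/22
3 + 1/(39/22) = 3 + 22/39 = 139/39
1 + 1/(139/39) = 1 + 39/139 = 178/139
8 + 1/(178/139) = 8 + 139/178 = 1563/178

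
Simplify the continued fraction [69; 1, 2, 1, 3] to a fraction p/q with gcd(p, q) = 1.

Build up convergents one term at a time:
a_0 = 69: 69/1
a_1 = 1: 70/1
a_2 = 2: 209/3
a_3 = 1: 279/4
a_4 = 3: 1046/15

1046/15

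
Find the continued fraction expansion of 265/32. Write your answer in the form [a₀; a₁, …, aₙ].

[8; 3, 1, 1, 4]

⌊265/32⌋ = 8, remainder 9
⌊32/9⌋ = 3, remainder 5
⌊9/5⌋ = 1, remainder 4
⌊5/4⌋ = 1, remainder 1
⌊4/1⌋ = 4, remainder 0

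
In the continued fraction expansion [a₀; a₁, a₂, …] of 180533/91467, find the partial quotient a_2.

37

180533 ÷ 91467 → quotient 1, remainder 89066
91467 ÷ 89066 → quotient 1, remainder 2401
89066 ÷ 2401 → quotient 37, remainder 229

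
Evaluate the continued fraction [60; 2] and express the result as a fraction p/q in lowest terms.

Start with 2.
60 + 1/(2/1) = 60 + 1/2 = 121/2

121/2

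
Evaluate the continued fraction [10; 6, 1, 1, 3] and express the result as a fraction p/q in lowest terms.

Work from the innermost term outward:
Start with 3.
1 + 1/(3/1) = 1 + 1/3 = 4/3
1 + 1/(4/3) = 1 + 3/4 = 7/4
6 + 1/(7/4) = 6 + 4/7 = 46/7
10 + 1/(46/7) = 10 + 7/46 = 467/46

467/46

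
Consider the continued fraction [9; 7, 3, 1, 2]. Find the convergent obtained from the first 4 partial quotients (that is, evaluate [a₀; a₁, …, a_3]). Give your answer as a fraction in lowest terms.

a_0 = 9: 9/1
a_1 = 7: 64/7
a_2 = 3: 201/22
a_3 = 1: 265/29

265/29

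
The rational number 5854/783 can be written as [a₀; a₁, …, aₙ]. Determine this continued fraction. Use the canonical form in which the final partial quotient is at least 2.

Repeatedly divide and take the remainder:
5854 ÷ 783 → quotient 7, remainder 373
783 ÷ 373 → quotient 2, remainder 37
373 ÷ 37 → quotient 10, remainder 3
37 ÷ 3 → quotient 12, remainder 1
3 ÷ 1 → quotient 3, remainder 0

[7; 2, 10, 12, 3]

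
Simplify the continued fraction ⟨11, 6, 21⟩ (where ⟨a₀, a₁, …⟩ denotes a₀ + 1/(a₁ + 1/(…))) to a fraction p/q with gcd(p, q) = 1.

Start with 21.
6 + 1/(21/1) = 6 + 1/21 = 127/21
11 + 1/(127/21) = 11 + 21/127 = 1418/127

1418/127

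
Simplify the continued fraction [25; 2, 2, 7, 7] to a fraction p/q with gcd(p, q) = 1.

Build up convergents one term at a time:
a_0 = 25: 25/1
a_1 = 2: 51/2
a_2 = 2: 127/5
a_3 = 7: 940/37
a_4 = 7: 6707/264

6707/264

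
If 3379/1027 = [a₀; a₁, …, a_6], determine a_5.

2

3379 ÷ 1027 → quotient 3, remainder 298
1027 ÷ 298 → quotient 3, remainder 133
298 ÷ 133 → quotient 2, remainder 32
133 ÷ 32 → quotient 4, remainder 5
32 ÷ 5 → quotient 6, remainder 2
5 ÷ 2 → quotient 2, remainder 1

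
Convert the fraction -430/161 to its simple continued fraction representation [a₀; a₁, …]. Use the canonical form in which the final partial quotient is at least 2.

[-3; 3, 26, 2]

⌊-430/161⌋ = -3, remainder 53
⌊161/53⌋ = 3, remainder 2
⌊53/2⌋ = 26, remainder 1
⌊2/1⌋ = 2, remainder 0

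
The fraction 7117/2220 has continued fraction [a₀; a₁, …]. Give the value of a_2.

Apply division with remainder until the remainder is 0:
7117 ÷ 2220 → quotient 3, remainder 457
2220 ÷ 457 → quotient 4, remainder 392
457 ÷ 392 → quotient 1, remainder 65

1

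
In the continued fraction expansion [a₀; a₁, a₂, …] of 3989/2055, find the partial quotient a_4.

59

3989 = 1·2055 + 1934, so a_0 = 1
2055 = 1·1934 + 121, so a_1 = 1
1934 = 15·121 + 119, so a_2 = 15
121 = 1·119 + 2, so a_3 = 1
119 = 59·2 + 1, so a_4 = 59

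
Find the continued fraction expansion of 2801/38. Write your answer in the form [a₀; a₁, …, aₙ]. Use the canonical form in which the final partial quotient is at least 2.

2801 = 73·38 + 27, so a_0 = 73
38 = 1·27 + 11, so a_1 = 1
27 = 2·11 + 5, so a_2 = 2
11 = 2·5 + 1, so a_3 = 2
5 = 5·1 + 0, so a_4 = 5

[73; 1, 2, 2, 5]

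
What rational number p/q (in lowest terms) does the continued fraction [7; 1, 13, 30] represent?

Collapse the nested fraction from the inside out:
Start with 30.
13 + 1/(30/1) = 13 + 1/30 = 391/30
1 + 1/(391/30) = 1 + 30/391 = 421/391
7 + 1/(421/391) = 7 + 391/421 = 3338/421

3338/421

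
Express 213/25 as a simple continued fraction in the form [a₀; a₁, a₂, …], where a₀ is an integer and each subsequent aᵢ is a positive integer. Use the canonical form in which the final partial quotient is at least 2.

213 ÷ 25 → quotient 8, remainder 13
25 ÷ 13 → quotient 1, remainder 12
13 ÷ 12 → quotient 1, remainder 1
12 ÷ 1 → quotient 12, remainder 0

[8; 1, 1, 12]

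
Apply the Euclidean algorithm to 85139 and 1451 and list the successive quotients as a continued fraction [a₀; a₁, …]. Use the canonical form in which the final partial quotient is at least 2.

[58; 1, 2, 11, 2, 6, 3]

⌊85139/1451⌋ = 58, remainder 981
⌊1451/981⌋ = 1, remainder 470
⌊981/470⌋ = 2, remainder 41
⌊470/41⌋ = 11, remainder 19
⌊41/19⌋ = 2, remainder 3
⌊19/3⌋ = 6, remainder 1
⌊3/1⌋ = 3, remainder 0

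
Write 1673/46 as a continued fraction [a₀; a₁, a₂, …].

[36; 2, 1, 2, 2, 2]

Apply division with remainder until the remainder is 0:
⌊1673/46⌋ = 36, remainder 17
⌊46/17⌋ = 2, remainder 12
⌊17/12⌋ = 1, remainder 5
⌊12/5⌋ = 2, remainder 2
⌊5/2⌋ = 2, remainder 1
⌊2/1⌋ = 2, remainder 0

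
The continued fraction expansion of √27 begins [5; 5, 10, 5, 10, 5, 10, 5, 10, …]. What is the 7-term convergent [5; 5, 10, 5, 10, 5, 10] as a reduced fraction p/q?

Start with 10.
5 + 1/(10/1) = 5 + 1/10 = 51/10
10 + 1/(51/10) = 10 + 10/51 = 520/51
5 + 1/(520/51) = 5 + 51/520 = 2651/520
10 + 1/(2651/520) = 10 + 520/2651 = 27030/2651
5 + 1/(27030/2651) = 5 + 2651/27030 = 137801/27030
5 + 1/(137801/27030) = 5 + 27030/137801 = 716035/137801

716035/137801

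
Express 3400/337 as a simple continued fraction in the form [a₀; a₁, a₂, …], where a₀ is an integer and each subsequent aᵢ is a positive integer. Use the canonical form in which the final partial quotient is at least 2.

Run the Euclidean algorithm, recording each quotient:
3400 = 10·337 + 30, so a_0 = 10
337 = 11·30 + 7, so a_1 = 11
30 = 4·7 + 2, so a_2 = 4
7 = 3·2 + 1, so a_3 = 3
2 = 2·1 + 0, so a_4 = 2

[10; 11, 4, 3, 2]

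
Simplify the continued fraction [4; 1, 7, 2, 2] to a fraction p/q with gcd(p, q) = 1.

205/42

Build up convergents one term at a time:
a_0 = 4: 4/1
a_1 = 1: 5/1
a_2 = 7: 39/8
a_3 = 2: 83/17
a_4 = 2: 205/42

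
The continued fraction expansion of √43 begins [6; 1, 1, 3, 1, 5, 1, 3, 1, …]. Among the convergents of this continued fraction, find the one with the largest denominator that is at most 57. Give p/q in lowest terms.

341/52

a_0 = 6: 6/1  (≤ bound)
a_1 = 1: 7/1  (≤ bound)
a_2 = 1: 13/2  (≤ bound)
a_3 = 3: 46/7  (≤ bound)
a_4 = 1: 59/9  (≤ bound)
a_5 = 5: 341/52  (≤ bound)
a_6 = 1: 400/61  (> 57, stop)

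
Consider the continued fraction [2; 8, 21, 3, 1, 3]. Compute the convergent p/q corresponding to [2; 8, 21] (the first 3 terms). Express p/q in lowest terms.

Start with 21.
8 + 1/(21/1) = 8 + 1/21 = 169/21
2 + 1/(169/21) = 2 + 21/169 = 359/169

359/169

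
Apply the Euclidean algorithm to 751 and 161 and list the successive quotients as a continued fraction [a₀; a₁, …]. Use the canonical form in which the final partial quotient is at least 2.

[4; 1, 1, 1, 53]

751 = 4·161 + 107, so a_0 = 4
161 = 1·107 + 54, so a_1 = 1
107 = 1·54 + 53, so a_2 = 1
54 = 1·53 + 1, so a_3 = 1
53 = 53·1 + 0, so a_4 = 53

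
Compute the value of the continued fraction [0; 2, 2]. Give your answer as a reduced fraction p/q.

2/5

Work from the innermost term outward:
Start with 2.
2 + 1/(2/1) = 2 + 1/2 = 5/2
0 + 1/(5/2) = 0 + 2/5 = 2/5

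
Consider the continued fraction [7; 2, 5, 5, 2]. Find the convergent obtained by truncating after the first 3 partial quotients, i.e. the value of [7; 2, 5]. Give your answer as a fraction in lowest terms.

82/11

Work from the innermost term outward:
Start with 5.
2 + 1/(5/1) = 2 + 1/5 = 11/5
7 + 1/(11/5) = 7 + 5/11 = 82/11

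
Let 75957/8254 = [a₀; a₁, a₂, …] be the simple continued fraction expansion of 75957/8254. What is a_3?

75957 ÷ 8254 → quotient 9, remainder 1671
8254 ÷ 1671 → quotient 4, remainder 1570
1671 ÷ 1570 → quotient 1, remainder 101
1570 ÷ 101 → quotient 15, remainder 55

15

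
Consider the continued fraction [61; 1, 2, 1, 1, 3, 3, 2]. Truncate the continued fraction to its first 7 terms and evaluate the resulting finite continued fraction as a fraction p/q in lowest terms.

Compute successive convergents:
a_0 = 61: 61/1
a_1 = 1: 62/1
a_2 = 2: 185/3
a_3 = 1: 247/4
a_4 = 1: 432/7
a_5 = 3: 1543/25
a_6 = 3: 5061/82

5061/82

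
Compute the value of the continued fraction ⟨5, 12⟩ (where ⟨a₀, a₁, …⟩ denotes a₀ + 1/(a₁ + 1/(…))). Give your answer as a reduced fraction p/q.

Start with 12.
5 + 1/(12/1) = 5 + 1/12 = 61/12

61/12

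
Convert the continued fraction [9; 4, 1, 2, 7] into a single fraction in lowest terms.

Work from the innermost term outward:
Start with 7.
2 + 1/(7/1) = 2 + 1/7 = 15/7
1 + 1/(15/7) = 1 + 7/15 = 22/15
4 + 1/(22/15) = 4 + 15/22 = 103/22
9 + 1/(103/22) = 9 + 22/103 = 949/103

949/103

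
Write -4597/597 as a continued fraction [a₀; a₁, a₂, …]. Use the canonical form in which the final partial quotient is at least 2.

-4597 ÷ 597 → quotient -8, remainder 179
597 ÷ 179 → quotient 3, remainder 60
179 ÷ 60 → quotient 2, remainder 59
60 ÷ 59 → quotient 1, remainder 1
59 ÷ 1 → quotient 59, remainder 0

[-8; 3, 2, 1, 59]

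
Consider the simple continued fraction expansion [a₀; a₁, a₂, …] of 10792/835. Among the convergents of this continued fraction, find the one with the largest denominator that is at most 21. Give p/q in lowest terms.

168/13

List convergents until the denominator exceeds the bound:
a_0 = 12: 12/1  (≤ bound)
a_1 = 1: 13/1  (≤ bound)
a_2 = 12: 168/13  (≤ bound)
a_3 = 3: 517/40  (> 21, stop)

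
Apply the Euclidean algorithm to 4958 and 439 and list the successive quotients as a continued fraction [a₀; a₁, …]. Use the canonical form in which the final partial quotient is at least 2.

⌊4958/439⌋ = 11, remainder 129
⌊439/129⌋ = 3, remainder 52
⌊129/52⌋ = 2, remainder 25
⌊52/25⌋ = 2, remainder 2
⌊25/2⌋ = 12, remainder 1
⌊2/1⌋ = 2, remainder 0

[11; 3, 2, 2, 12, 2]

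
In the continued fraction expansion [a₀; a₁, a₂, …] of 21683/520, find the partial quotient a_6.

21683 ÷ 520 → quotient 41, remainder 363
520 ÷ 363 → quotient 1, remainder 157
363 ÷ 157 → quotient 2, remainder 49
157 ÷ 49 → quotient 3, remainder 10
49 ÷ 10 → quotient 4, remainder 9
10 ÷ 9 → quotient 1, remainder 1
9 ÷ 1 → quotient 9, remainder 0

9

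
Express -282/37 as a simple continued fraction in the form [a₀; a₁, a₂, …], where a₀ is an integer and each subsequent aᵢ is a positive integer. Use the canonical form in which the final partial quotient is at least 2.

[-8; 2, 1, 1, 1, 4]

Repeatedly divide and take the remainder:
-282 ÷ 37 → quotient -8, remainder 14
37 ÷ 14 → quotient 2, remainder 9
14 ÷ 9 → quotient 1, remainder 5
9 ÷ 5 → quotient 1, remainder 4
5 ÷ 4 → quotient 1, remainder 1
4 ÷ 1 → quotient 4, remainder 0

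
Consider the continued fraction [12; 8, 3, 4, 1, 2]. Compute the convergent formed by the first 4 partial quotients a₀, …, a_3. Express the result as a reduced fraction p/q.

Use the convergent recurrence hₖ = aₖ·hₖ₋₁ + hₖ₋₂ (and likewise for the denominators kₖ):
a_0 = 12: 12/1
a_1 = 8: 97/8
a_2 = 3: 303/25
a_3 = 4: 1309/108

1309/108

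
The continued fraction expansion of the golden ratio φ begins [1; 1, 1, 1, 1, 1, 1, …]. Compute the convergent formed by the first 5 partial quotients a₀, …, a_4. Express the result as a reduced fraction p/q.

8/5

Work from the innermost term outward:
Start with 1.
1 + 1/(1/1) = 1 + 1/1 = 2/1
1 + 1/(2/1) = 1 + 1/2 = 3/2
1 + 1/(3/2) = 1 + 2/3 = 5/3
1 + 1/(5/3) = 1 + 3/5 = 8/5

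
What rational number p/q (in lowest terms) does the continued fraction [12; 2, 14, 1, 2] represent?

1136/91

a_0 = 12: 12/1
a_1 = 2: 25/2
a_2 = 14: 362/29
a_3 = 1: 387/31
a_4 = 2: 1136/91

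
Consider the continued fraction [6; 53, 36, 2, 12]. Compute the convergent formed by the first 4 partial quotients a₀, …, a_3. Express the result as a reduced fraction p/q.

Starting at the tail and folding back:
Start with 2.
36 + 1/(2/1) = 36 + 1/2 = 73/2
53 + 1/(73/2) = 53 + 2/73 = 3871/73
6 + 1/(3871/73) = 6 + 73/3871 = 23299/3871

23299/3871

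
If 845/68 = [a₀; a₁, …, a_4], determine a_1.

Repeatedly divide and take the remainder:
845 ÷ 68 → quotient 12, remainder 29
68 ÷ 29 → quotient 2, remainder 10

2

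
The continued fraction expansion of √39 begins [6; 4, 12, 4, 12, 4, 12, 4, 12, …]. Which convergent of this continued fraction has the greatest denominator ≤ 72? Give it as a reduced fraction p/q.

306/49

List convergents until the denominator exceeds the bound:
a_0 = 6: 6/1  (≤ bound)
a_1 = 4: 25/4  (≤ bound)
a_2 = 12: 306/49  (≤ bound)
a_3 = 4: 1249/200  (> 72, stop)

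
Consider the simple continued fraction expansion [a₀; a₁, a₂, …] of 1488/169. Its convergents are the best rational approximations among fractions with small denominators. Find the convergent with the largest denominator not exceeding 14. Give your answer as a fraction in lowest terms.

44/5

a_0 = 8: 8/1  (≤ bound)
a_1 = 1: 9/1  (≤ bound)
a_2 = 4: 44/5  (≤ bound)
a_3 = 8: 361/41  (> 14, stop)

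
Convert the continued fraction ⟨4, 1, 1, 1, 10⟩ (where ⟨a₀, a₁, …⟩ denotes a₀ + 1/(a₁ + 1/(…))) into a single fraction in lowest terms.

149/32

Build up convergents one term at a time:
a_0 = 4: 4/1
a_1 = 1: 5/1
a_2 = 1: 9/2
a_3 = 1: 14/3
a_4 = 10: 149/32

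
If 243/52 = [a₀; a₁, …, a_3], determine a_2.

2

Run the Euclidean algorithm, recording each quotient:
243 ÷ 52 → quotient 4, remainder 35
52 ÷ 35 → quotient 1, remainder 17
35 ÷ 17 → quotient 2, remainder 1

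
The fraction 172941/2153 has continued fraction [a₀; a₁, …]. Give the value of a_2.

Run the Euclidean algorithm, recording each quotient:
172941 ÷ 2153 → quotient 80, remainder 701
2153 ÷ 701 → quotient 3, remainder 50
701 ÷ 50 → quotient 14, remainder 1

14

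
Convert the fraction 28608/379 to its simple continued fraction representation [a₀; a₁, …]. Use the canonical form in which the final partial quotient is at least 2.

Run the Euclidean algorithm, recording each quotient:
28608 = 75·379 + 183, so a_0 = 75
379 = 2·183 + 13, so a_1 = 2
183 = 14·13 + 1, so a_2 = 14
13 = 13·1 + 0, so a_3 = 13

[75; 2, 14, 13]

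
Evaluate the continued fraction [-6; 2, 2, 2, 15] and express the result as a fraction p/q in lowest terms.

Start with 15.
2 + 1/(15/1) = 2 + 1/15 = 31/15
2 + 1/(31/15) = 2 + 15/31 = 77/31
2 + 1/(77/31) = 2 + 31/77 = 185/77
-6 + 1/(185/77) = -6 + 77/185 = -1033/185

-1033/185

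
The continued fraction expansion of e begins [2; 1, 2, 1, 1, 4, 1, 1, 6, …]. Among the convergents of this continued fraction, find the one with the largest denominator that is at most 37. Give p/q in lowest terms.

List convergents until the denominator exceeds the bound:
a_0 = 2: 2/1  (≤ bound)
a_1 = 1: 3/1  (≤ bound)
a_2 = 2: 8/3  (≤ bound)
a_3 = 1: 11/4  (≤ bound)
a_4 = 1: 19/7  (≤ bound)
a_5 = 4: 87/32  (≤ bound)
a_6 = 1: 106/39  (> 37, stop)

87/32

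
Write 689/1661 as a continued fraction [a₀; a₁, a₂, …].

[0; 2, 2, 2, 3, 3, 12]

Repeatedly divide and take the remainder:
689 ÷ 1661 → quotient 0, remainder 689
1661 ÷ 689 → quotient 2, remainder 283
689 ÷ 283 → quotient 2, remainder 123
283 ÷ 123 → quotient 2, remainder 37
123 ÷ 37 → quotient 3, remainder 12
37 ÷ 12 → quotient 3, remainder 1
12 ÷ 1 → quotient 12, remainder 0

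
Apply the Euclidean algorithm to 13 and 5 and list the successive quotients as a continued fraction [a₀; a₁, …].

[2; 1, 1, 2]

Apply division with remainder until the remainder is 0:
13 ÷ 5 → quotient 2, remainder 3
5 ÷ 3 → quotient 1, remainder 2
3 ÷ 2 → quotient 1, remainder 1
2 ÷ 1 → quotient 2, remainder 0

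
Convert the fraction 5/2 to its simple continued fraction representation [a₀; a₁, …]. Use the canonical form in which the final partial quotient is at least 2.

Repeatedly divide and take the remainder:
5 ÷ 2 → quotient 2, remainder 1
2 ÷ 1 → quotient 2, remainder 0

[2; 2]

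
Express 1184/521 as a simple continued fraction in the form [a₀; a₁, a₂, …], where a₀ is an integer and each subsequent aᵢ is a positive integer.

[2; 3, 1, 2, 47]

Repeatedly divide and take the remainder:
1184 = 2·521 + 142, so a_0 = 2
521 = 3·142 + 95, so a_1 = 3
142 = 1·95 + 47, so a_2 = 1
95 = 2·47 + 1, so a_3 = 2
47 = 47·1 + 0, so a_4 = 47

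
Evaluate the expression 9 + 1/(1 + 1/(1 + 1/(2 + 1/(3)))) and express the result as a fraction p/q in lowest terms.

a_0 = 9: 9/1
a_1 = 1: 10/1
a_2 = 1: 19/2
a_3 = 2: 48/5
a_4 = 3: 163/17

163/17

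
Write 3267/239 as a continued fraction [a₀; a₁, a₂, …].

[13; 1, 2, 39, 2]

Repeatedly divide and take the remainder:
3267 ÷ 239 → quotient 13, remainder 160
239 ÷ 160 → quotient 1, remainder 79
160 ÷ 79 → quotient 2, remainder 2
79 ÷ 2 → quotient 39, remainder 1
2 ÷ 1 → quotient 2, remainder 0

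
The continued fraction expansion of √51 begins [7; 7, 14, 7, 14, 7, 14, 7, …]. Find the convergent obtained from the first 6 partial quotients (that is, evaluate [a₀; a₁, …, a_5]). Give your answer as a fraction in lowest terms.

499850/69993

a_0 = 7: 7/1
a_1 = 7: 50/7
a_2 = 14: 707/99
a_3 = 7: 4999/700
a_4 = 14: 70693/9899
a_5 = 7: 499850/69993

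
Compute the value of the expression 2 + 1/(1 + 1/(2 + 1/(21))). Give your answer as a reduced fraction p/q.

Start with 21.
2 + 1/(21/1) = 2 + 1/21 = 43/21
1 + 1/(43/21) = 1 + 21/43 = 64/43
2 + 1/(64/43) = 2 + 43/64 = 171/64

171/64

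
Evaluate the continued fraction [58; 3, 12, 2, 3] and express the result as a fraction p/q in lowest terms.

Start with 3.
2 + 1/(3/1) = 2 + 1/3 = 7/3
12 + 1/(7/3) = 12 + 3/7 = 87/7
3 + 1/(87/7) = 3 + 7/87 = 268/87
58 + 1/(268/87) = 58 + 87/268 = 15631/268

15631/268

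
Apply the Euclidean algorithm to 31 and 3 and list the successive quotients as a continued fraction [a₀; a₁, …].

⌊31/3⌋ = 10, remainder 1
⌊3/1⌋ = 3, remainder 0

[10; 3]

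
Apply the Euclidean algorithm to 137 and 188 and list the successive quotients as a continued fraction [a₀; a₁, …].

[0; 1, 2, 1, 2, 5, 3]

⌊137/188⌋ = 0, remainder 137
⌊188/137⌋ = 1, remainder 51
⌊137/51⌋ = 2, remainder 35
⌊51/35⌋ = 1, remainder 16
⌊35/16⌋ = 2, remainder 3
⌊16/3⌋ = 5, remainder 1
⌊3/1⌋ = 3, remainder 0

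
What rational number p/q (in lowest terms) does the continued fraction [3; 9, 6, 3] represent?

a_0 = 3: 3/1
a_1 = 9: 28/9
a_2 = 6: 171/55
a_3 = 3: 541/174

541/174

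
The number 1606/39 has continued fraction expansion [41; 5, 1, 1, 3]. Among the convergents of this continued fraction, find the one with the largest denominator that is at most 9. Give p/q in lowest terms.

247/6

a_0 = 41: 41/1  (≤ bound)
a_1 = 5: 206/5  (≤ bound)
a_2 = 1: 247/6  (≤ bound)
a_3 = 1: 453/11  (> 9, stop)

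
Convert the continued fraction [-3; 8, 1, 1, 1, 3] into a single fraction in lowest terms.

Compute successive convergents:
a_0 = -3: -3/1
a_1 = 8: -23/8
a_2 = 1: -26/9
a_3 = 1: -49/17
a_4 = 1: -75/26
a_5 = 3: -274/95

-274/95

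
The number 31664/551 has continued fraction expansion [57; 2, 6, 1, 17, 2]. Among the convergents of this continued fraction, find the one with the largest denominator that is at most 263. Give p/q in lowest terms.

List convergents until the denominator exceeds the bound:
a_0 = 57: 57/1  (≤ bound)
a_1 = 2: 115/2  (≤ bound)
a_2 = 6: 747/13  (≤ bound)
a_3 = 1: 862/15  (≤ bound)
a_4 = 17: 15401/268  (> 263, stop)

862/15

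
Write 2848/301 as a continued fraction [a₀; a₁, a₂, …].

2848 = 9·301 + 139, so a_0 = 9
301 = 2·139 + 23, so a_1 = 2
139 = 6·23 + 1, so a_2 = 6
23 = 23·1 + 0, so a_3 = 23

[9; 2, 6, 23]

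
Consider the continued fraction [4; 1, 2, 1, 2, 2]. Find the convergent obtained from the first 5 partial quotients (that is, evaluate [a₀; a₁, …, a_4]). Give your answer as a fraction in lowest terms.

Start with 2.
1 + 1/(2/1) = 1 + 1/2 = 3/2
2 + 1/(3/2) = 2 + 2/3 = 8/3
1 + 1/(8/3) = 1 + 3/8 = 11/8
4 + 1/(11/8) = 4 + 8/11 = 52/11

52/11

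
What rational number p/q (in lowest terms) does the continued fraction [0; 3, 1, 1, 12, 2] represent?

52/183

Collapse the nested fraction from the inside out:
Start with 2.
12 + 1/(2/1) = 12 + 1/2 = 25/2
1 + 1/(25/2) = 1 + 2/25 = 27/25
1 + 1/(27/25) = 1 + 25/27 = 52/27
3 + 1/(52/27) = 3 + 27/52 = 183/52
0 + 1/(183/52) = 0 + 52/183 = 52/183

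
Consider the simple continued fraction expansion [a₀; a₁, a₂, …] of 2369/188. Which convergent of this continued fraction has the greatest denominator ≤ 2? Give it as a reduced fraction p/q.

25/2

a_0 = 12: 12/1  (≤ bound)
a_1 = 1: 13/1  (≤ bound)
a_2 = 1: 25/2  (≤ bound)
a_3 = 1: 38/3  (> 2, stop)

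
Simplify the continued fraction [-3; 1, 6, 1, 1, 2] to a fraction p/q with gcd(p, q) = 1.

Use the convergent recurrence hₖ = aₖ·hₖ₋₁ + hₖ₋₂ (and likewise for the denominators kₖ):
a_0 = -3: -3/1
a_1 = 1: -2/1
a_2 = 6: -15/7
a_3 = 1: -17/8
a_4 = 1: -32/15
a_5 = 2: -81/38

-81/38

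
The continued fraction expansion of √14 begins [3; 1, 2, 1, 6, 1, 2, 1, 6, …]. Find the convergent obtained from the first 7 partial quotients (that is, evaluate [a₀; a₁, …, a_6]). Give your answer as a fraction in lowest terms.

333/89

a_0 = 3: 3/1
a_1 = 1: 4/1
a_2 = 2: 11/3
a_3 = 1: 15/4
a_4 = 6: 101/27
a_5 = 1: 116/31
a_6 = 2: 333/89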